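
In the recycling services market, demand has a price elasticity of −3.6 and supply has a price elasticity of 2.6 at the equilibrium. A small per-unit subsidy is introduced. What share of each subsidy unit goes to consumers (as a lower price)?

Consumer share = 13/31

For a small subsidy around the equilibrium, the benefit split depends on the relative slopes, which at a point are proportional to the elasticities.
Buyer share = εs/(εs + |εd|) = 2.6/(2.6 + 3.6) = 13/31; seller share = |εd|/(εs + |εd|) = 18/31.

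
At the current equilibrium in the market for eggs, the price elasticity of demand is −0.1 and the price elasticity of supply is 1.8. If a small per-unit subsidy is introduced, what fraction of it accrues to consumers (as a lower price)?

Consumer share = 18/19

For a small subsidy around the equilibrium, the benefit split depends on the relative slopes, which at a point are proportional to the elasticities.
Buyer share = εs/(εs + |εd|) = 1.8/(1.8 + 0.1) = 18/19; seller share = |εd|/(εs + |εd|) = 1/19.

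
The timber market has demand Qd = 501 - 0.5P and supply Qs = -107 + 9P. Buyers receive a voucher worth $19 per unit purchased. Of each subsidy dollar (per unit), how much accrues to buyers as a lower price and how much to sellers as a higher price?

Buyers gain $18 per unit; sellers gain $1 per unit

Pre-subsidy: 501 - 0.5P = -107 + 9P gives P* = 64, Q* = 469.
With the rebate, buyers effectively pay Pb = Ps − 19, where Ps is the price sellers receive.
Demand in terms of Ps becomes Qd = 501 − 0.5(Ps − 19) = 510.5 - 0.5Ps. Setting this equal to supply: 510.5 - 0.5Ps = -107 + 9Ps, so Ps = 65.
Buyers pay Pb = 65 − 19 = 46; Q' = -107 + 9·65 = 478.
Buyers' price falls by P* − Pb = 64 − 46 = 18; sellers' price rises by Ps − P* = 65 − 64 = 1.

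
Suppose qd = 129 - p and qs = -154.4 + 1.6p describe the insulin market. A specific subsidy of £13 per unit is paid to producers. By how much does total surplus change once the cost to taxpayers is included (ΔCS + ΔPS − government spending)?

Pre-subsidy: 129 - p = -154.4 + 1.6p gives p* = 109, q* = 20.
With the subsidy, sellers receive ps = pb + 13 for each unit, where pb is the price buyers pay.
Supply in terms of pb becomes qs = -154.4 + 1.6(pb + 13) = -133.6 + 1.6pb. Setting this equal to demand: 129 - pb = -133.6 + 1.6pb, so pb = 101.
Sellers receive ps = 101 + 13 = 114; q' = 129 − 1·101 = 28.
ΔCS = ½(20 + 28)(109 − 101) = 192; ΔPS = ½(20 + 28)(114 − 109) = 120.
Government spending = 13 × 28 = 364.
Net change = 192 + 120 − 364 = -52. The loss equals the DWL triangle ½·13·8.

Net change in total surplus = -£52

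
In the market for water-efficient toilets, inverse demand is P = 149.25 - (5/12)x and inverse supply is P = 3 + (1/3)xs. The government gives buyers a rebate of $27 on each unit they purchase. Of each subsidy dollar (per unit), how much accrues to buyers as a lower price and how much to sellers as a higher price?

Buyers gain $15 per unit; sellers gain $12 per unit

Pre-subsidy: 149.25 - (5/12)x = 3 + (1/3)x gives x* = 195 and P* = 68.
With the rebate, buyers effectively pay Pb = Ps − 27, where Ps is the price sellers receive.
On the curves, Pb = 149.25 - (5/12)x and Ps = 3 + (1/3)x; the wedge Ps − Pb = 27 gives 3 + (1/3)x − (149.25 - (5/12)x) = 27, so x' = 231.
Then Pb = 149.25 − (5/12)·231 = 53 and Ps = 3 + (1/3)·231 = 80.
Buyers' price falls by P* − Pb = 68 − 53 = 15; sellers' price rises by Ps − P* = 80 − 68 = 12.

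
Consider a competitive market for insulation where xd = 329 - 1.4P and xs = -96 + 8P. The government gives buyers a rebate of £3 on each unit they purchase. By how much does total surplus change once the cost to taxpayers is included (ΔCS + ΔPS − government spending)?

Net change in total surplus = -252/47

Pre-subsidy: 329 - 1.4P = -96 + 8P gives P* = 2125/47, x* = 12488/47.
With the rebate, buyers effectively pay Pb = Ps − 3, where Ps is the price sellers receive.
Demand in terms of Ps becomes xd = 329 − 1.4(Ps − 3) = 333.2 - 1.4Ps. Setting this equal to supply: 333.2 - 1.4Ps = -96 + 8Ps, so Ps = 2146/47.
Buyers pay Pb = 2146/47 − 3 = 2005/47; x' = -96 + 8·(2146/47) = 12656/47.
ΔCS = ½(12488/47 + 12656/47)(2125/47 − 2005/47) = 1508640/2209; ΔPS = ½(12488/47 + 12656/47)(2146/47 − 2125/47) = 264012/2209.
Government spending = 3 × 12656/47 = 37968/47.
Net change = 1508640/2209 + 264012/2209 − 37968/47 = -252/47. The loss equals the DWL triangle ½·3·168/47.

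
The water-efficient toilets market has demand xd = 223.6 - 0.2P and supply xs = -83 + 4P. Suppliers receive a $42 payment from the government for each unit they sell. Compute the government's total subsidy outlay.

Pre-subsidy: 223.6 - 0.2P = -83 + 4P gives P* = 73, x* = 209.
With the subsidy, sellers receive Ps = Pb + 42 for each unit, where Pb is the price buyers pay.
Supply in terms of Pb becomes xs = -83 + 4(Pb + 42) = 85 + 4Pb. Setting this equal to demand: 223.6 - 0.2Pb = 85 + 4Pb, so Pb = 33.
Sellers receive Ps = 33 + 42 = 75; x' = 223.6 − 0.2·33 = 217.
Government outlay = subsidy × quantity = 42 × 217 = 9114.

Government cost = $9114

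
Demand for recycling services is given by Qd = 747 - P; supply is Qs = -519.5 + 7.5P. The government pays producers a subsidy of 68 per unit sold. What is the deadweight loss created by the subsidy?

Deadweight loss = 2040

Pre-subsidy: 747 - P = -519.5 + 7.5P gives P* = 149, Q* = 598.
With the subsidy, sellers receive Ps = Pb + 68 for each unit, where Pb is the price buyers pay.
Supply in terms of Pb becomes Qs = -519.5 + 7.5(Pb + 68) = -9.5 + 7.5Pb. Setting this equal to demand: 747 - Pb = -9.5 + 7.5Pb, so Pb = 89.
Sellers receive Ps = 89 + 68 = 157; Q' = 747 − 1·89 = 658.
The subsidy expands output by 658 − 598 = 60 past the efficient level; on those units the gap between marginal cost and willingness to pay runs from 0 up to 68.
DWL = ½ × 68 × 60 = 2040.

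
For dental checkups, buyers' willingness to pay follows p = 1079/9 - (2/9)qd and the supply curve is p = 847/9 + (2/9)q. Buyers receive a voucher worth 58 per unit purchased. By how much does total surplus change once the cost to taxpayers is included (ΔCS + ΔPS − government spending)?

Pre-subsidy: 1079/9 - (2/9)q = 847/9 + (2/9)q gives q* = 58 and p* = 107.
With the rebate, buyers effectively pay pb = ps − 58, where ps is the price sellers receive.
On the curves, pb = 1079/9 - (2/9)q and ps = 847/9 + (2/9)q; the wedge ps − pb = 58 gives 847/9 + (2/9)q − (1079/9 - (2/9)q) = 58, so q' = 188.5.
Then pb = 1079/9 − (2/9)·188.5 = 78 and ps = 847/9 + (2/9)·188.5 = 136.
ΔCS = ½(58 + 188.5)(107 − 78) = 3574.25; ΔPS = ½(58 + 188.5)(136 − 107) = 3574.25.
Government spending = 58 × 188.5 = 10933.
Net change = 3574.25 + 3574.25 − 10933 = -3784.5. The loss equals the DWL triangle ½·58·130.5.

Net change in total surplus = -3784.5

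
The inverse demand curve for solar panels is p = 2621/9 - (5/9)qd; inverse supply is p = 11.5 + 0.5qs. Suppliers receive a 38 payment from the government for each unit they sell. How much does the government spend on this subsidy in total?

Government cost = 11438

Pre-subsidy: 2621/9 - (5/9)q = 11.5 + 0.5q gives q* = 265 and p* = 144.
With the subsidy, sellers receive ps = pb + 38 for each unit, where pb is the price buyers pay.
On the curves, pb = 2621/9 - (5/9)q and ps = 11.5 + 0.5q; the wedge ps − pb = 38 gives 11.5 + 0.5q − (2621/9 - (5/9)q) = 38, so q' = 301.
Then pb = 2621/9 − (5/9)·301 = 124 and ps = 11.5 + 0.5·301 = 162.
Government outlay = subsidy × quantity = 38 × 301 = 11438.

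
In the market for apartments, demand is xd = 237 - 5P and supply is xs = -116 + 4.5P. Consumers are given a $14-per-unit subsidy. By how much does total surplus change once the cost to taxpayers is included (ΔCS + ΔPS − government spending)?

Net change in total surplus = -4410/19

Pre-subsidy: 237 - 5P = -116 + 4.5P gives P* = 706/19, x* = 973/19.
With the rebate, buyers effectively pay Pb = Ps − 14, where Ps is the price sellers receive.
Demand in terms of Ps becomes xd = 237 − 5(Ps − 14) = 307 - 5Ps. Setting this equal to supply: 307 - 5Ps = -116 + 4.5Ps, so Ps = 846/19.
Buyers pay Pb = 846/19 − 14 = 580/19; x' = -116 + 4.5·(846/19) = 1603/19.
ΔCS = ½(973/19 + 1603/19)(706/19 − 580/19) = 162288/361; ΔPS = ½(973/19 + 1603/19)(846/19 − 706/19) = 180320/361.
Government spending = 14 × 1603/19 = 22442/19.
Net change = 162288/361 + 180320/361 − 22442/19 = -4410/19. The loss equals the DWL triangle ½·14·630/19.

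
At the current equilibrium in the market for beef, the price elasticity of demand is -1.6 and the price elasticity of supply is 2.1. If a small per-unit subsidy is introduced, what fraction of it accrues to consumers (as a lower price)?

For a small subsidy around the equilibrium, the benefit split depends on the relative slopes, which at a point are proportional to the elasticities.
Buyer share = εs/(εs + |εd|) = 2.1/(2.1 + 1.6) = 21/37; seller share = |εd|/(εs + |εd|) = 16/37.

Consumer share = 21/37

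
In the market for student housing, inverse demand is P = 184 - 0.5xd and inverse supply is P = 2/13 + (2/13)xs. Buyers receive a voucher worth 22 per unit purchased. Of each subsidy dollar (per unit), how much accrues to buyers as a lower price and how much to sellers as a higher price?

Buyers gain 286/17 per unit; sellers gain 88/17 per unit

Pre-subsidy: 184 - 0.5x = 2/13 + (2/13)x gives x* = 4780/17 and P* = 738/17.
With the rebate, buyers effectively pay Pb = Ps − 22, where Ps is the price sellers receive.
On the curves, Pb = 184 - 0.5x and Ps = 2/13 + (2/13)x; the wedge Ps − Pb = 22 gives 2/13 + (2/13)x − (184 - 0.5x) = 22, so x' = 5352/17.
Then Pb = 184 − 0.5·(5352/17) = 452/17 and Ps = 2/13 + (2/13)·(5352/17) = 826/17.
Buyers' price falls by P* − Pb = 738/17 − 452/17 = 286/17; sellers' price rises by Ps − P* = 826/17 − 738/17 = 88/17.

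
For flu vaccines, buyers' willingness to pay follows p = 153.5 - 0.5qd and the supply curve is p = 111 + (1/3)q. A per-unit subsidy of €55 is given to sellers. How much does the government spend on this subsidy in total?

Government cost = €6435

Pre-subsidy: 153.5 - 0.5q = 111 + (1/3)q gives q* = 51 and p* = 128.
With the subsidy, sellers receive ps = pb + 55 for each unit, where pb is the price buyers pay.
On the curves, pb = 153.5 - 0.5q and ps = 111 + (1/3)q; the wedge ps − pb = 55 gives 111 + (1/3)q − (153.5 - 0.5q) = 55, so q' = 117.
Then pb = 153.5 − 0.5·117 = 95 and ps = 111 + (1/3)·117 = 150.
Government outlay = subsidy × quantity = 55 × 117 = 6435.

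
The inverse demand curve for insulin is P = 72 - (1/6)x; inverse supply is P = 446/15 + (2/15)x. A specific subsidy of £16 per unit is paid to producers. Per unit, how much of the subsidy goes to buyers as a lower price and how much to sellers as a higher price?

Pre-subsidy: 72 - (1/6)x = 446/15 + (2/15)x gives x* = 1268/9 and P* = 1310/27.
With the subsidy, sellers receive Ps = Pb + 16 for each unit, where Pb is the price buyers pay.
On the curves, Pb = 72 - (1/6)x and Ps = 446/15 + (2/15)x; the wedge Ps − Pb = 16 gives 446/15 + (2/15)x − (72 - (1/6)x) = 16, so x' = 1748/9.
Then Pb = 72 − (1/6)·(1748/9) = 1070/27 and Ps = 446/15 + (2/15)·(1748/9) = 1502/27.
Buyers' price falls by P* − Pb = 1310/27 − 1070/27 = 80/9; sellers' price rises by Ps − P* = 1502/27 − 1310/27 = 64/9.

Buyers gain 80/9 per unit; sellers gain 64/9 per unit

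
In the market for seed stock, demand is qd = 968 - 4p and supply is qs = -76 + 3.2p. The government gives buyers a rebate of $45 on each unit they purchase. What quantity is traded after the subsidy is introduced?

q' = 468

Pre-subsidy: 968 - 4p = -76 + 3.2p gives p* = 145, q* = 388.
With the rebate, buyers effectively pay pb = ps − 45, where ps is the price sellers receive.
Demand in terms of ps becomes qd = 968 − 4(ps − 45) = 1148 - 4ps. Setting this equal to supply: 1148 - 4ps = -76 + 3.2ps, so ps = 170.
Buyers pay pb = 170 − 45 = 125; q' = -76 + 3.2·170 = 468.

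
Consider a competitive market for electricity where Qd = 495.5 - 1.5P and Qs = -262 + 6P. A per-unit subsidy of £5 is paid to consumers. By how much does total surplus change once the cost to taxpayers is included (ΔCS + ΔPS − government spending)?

Pre-subsidy: 495.5 - 1.5P = -262 + 6P gives P* = 101, Q* = 344.
With the rebate, buyers effectively pay Pb = Ps − 5, where Ps is the price sellers receive.
Demand in terms of Ps becomes Qd = 495.5 − 1.5(Ps − 5) = 503 - 1.5Ps. Setting this equal to supply: 503 - 1.5Ps = -262 + 6Ps, so Ps = 102.
Buyers pay Pb = 102 − 5 = 97; Q' = -262 + 6·102 = 350.
ΔCS = ½(344 + 350)(101 − 97) = 1388; ΔPS = ½(344 + 350)(102 − 101) = 347.
Government spending = 5 × 350 = 1750.
Net change = 1388 + 347 − 1750 = -15. The loss equals the DWL triangle ½·5·6.

Net change in total surplus = -£15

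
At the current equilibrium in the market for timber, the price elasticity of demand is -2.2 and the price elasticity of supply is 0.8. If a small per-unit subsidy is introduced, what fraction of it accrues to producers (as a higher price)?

Producer share = 11/15

For a small subsidy around the equilibrium, the benefit split depends on the relative slopes, which at a point are proportional to the elasticities.
Buyer share = εs/(εs + |εd|) = 0.8/(0.8 + 2.2) = 4/15; seller share = |εd|/(εs + |εd|) = 11/15.
So producers capture 11/15 of the subsidy.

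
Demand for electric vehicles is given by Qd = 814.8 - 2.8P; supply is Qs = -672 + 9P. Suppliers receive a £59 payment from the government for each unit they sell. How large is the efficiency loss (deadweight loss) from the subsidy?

Deadweight loss = £3717

Pre-subsidy: 814.8 - 2.8P = -672 + 9P gives P* = 126, Q* = 462.
With the subsidy, sellers receive Ps = Pb + 59 for each unit, where Pb is the price buyers pay.
Supply in terms of Pb becomes Qs = -672 + 9(Pb + 59) = -141 + 9Pb. Setting this equal to demand: 814.8 - 2.8Pb = -141 + 9Pb, so Pb = 81.
Sellers receive Ps = 81 + 59 = 140; Q' = 814.8 − 2.8·81 = 588.
The subsidy expands output by 588 − 462 = 126 past the efficient level; on those units the gap between marginal cost and willingness to pay runs from 0 up to 59.
DWL = ½ × 59 × 126 = 3717.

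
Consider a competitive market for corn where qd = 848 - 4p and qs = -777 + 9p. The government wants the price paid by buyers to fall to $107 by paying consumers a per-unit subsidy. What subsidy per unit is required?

Required subsidy s = $26 per unit

At a buyer price of 107, quantity demanded is 848 − 4·107 = 420.
Sellers supply 420 only when they receive ps with -777 + 9·ps = 420, i.e. ps = 133.
s = ps − pb = 133 − 107 = 26.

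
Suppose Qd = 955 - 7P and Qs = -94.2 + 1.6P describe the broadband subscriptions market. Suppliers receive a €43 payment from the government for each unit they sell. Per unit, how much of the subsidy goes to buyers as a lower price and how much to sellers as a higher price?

Pre-subsidy: 955 - 7P = -94.2 + 1.6P gives P* = 122, Q* = 101.
With the subsidy, sellers receive Ps = Pb + 43 for each unit, where Pb is the price buyers pay.
Supply in terms of Pb becomes Qs = -94.2 + 1.6(Pb + 43) = -25.4 + 1.6Pb. Setting this equal to demand: 955 - 7Pb = -25.4 + 1.6Pb, so Pb = 114.
Sellers receive Ps = 114 + 43 = 157; Q' = 955 − 7·114 = 157.
Buyers' price falls by P* − Pb = 122 − 114 = 8; sellers' price rises by Ps − P* = 157 − 122 = 35.

Buyers gain €8 per unit; sellers gain €35 per unit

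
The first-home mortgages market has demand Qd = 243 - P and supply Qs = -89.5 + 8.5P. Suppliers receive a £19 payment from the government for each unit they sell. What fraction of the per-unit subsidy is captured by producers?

Producer share = 2/19

Pre-subsidy: 243 - P = -89.5 + 8.5P gives P* = 35, Q* = 208.
With the subsidy, sellers receive Ps = Pb + 19 for each unit, where Pb is the price buyers pay.
Supply in terms of Pb becomes Qs = -89.5 + 8.5(Pb + 19) = 72 + 8.5Pb. Setting this equal to demand: 243 - Pb = 72 + 8.5Pb, so Pb = 18.
Sellers receive Ps = 18 + 19 = 37; Q' = 243 − 1·18 = 225.
Buyers' price falls by P* − Pb = 35 − 18 = 17; sellers' price rises by Ps − P* = 37 − 35 = 2.
So producers capture 2/19 = 2/19 of each unit of subsidy.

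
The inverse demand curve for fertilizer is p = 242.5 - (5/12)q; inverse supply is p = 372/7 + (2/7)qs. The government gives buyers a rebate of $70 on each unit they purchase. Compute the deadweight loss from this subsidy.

Pre-subsidy: 242.5 - (5/12)q = 372/7 + (2/7)q gives q* = 15906/59 and p* = 7680/59.
With the rebate, buyers effectively pay pb = ps − 70, where ps is the price sellers receive.
On the curves, pb = 242.5 - (5/12)q and ps = 372/7 + (2/7)q; the wedge ps − pb = 70 gives 372/7 + (2/7)q − (242.5 - (5/12)q) = 70, so q' = 21786/59.
Then pb = 242.5 − (5/12)·(21786/59) = 5230/59 and ps = 372/7 + (2/7)·(21786/59) = 9360/59.
The subsidy expands output by 21786/59 − 15906/59 = 5880/59 past the efficient level; on those units the gap between marginal cost and willingness to pay runs from 0 up to 70.
DWL = ½ × 70 × 5880/59 = 205800/59.

Deadweight loss = 205800/59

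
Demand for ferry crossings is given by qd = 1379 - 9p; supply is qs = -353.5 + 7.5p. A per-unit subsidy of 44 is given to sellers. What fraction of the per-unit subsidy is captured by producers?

Pre-subsidy: 1379 - 9p = -353.5 + 7.5p gives p* = 105, q* = 434.
With the subsidy, sellers receive ps = pb + 44 for each unit, where pb is the price buyers pay.
Supply in terms of pb becomes qs = -353.5 + 7.5(pb + 44) = -23.5 + 7.5pb. Setting this equal to demand: 1379 - 9pb = -23.5 + 7.5pb, so pb = 85.
Sellers receive ps = 85 + 44 = 129; q' = 1379 − 9·85 = 614.
Buyers' price falls by p* − pb = 105 − 85 = 20; sellers' price rises by ps − p* = 129 − 105 = 24.
So producers capture 24/44 = 6/11 of each unit of subsidy.

Producer share = 6/11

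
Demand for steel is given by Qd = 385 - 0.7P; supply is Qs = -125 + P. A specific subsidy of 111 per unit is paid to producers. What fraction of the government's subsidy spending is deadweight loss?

Pre-subsidy: 385 - 0.7P = -125 + P gives P* = 300, Q* = 175.
With the subsidy, sellers receive Ps = Pb + 111 for each unit, where Pb is the price buyers pay.
Supply in terms of Pb becomes Qs = -125 + 1(Pb + 111) = -14 + Pb. Setting this equal to demand: 385 - 0.7Pb = -14 + Pb, so Pb = 3990/17.
Sellers receive Ps = 3990/17 + 111 = 5877/17; Q' = 385 − 0.7·(3990/17) = 3752/17.
ΔCS = ½(175 + 3752/17)(300 − 3990/17) = 3733485/289; ΔPS = ½(175 + 3752/17)(5877/17 − 300) = 5226879/578.
Government spending = 111 × 3752/17 = 416472/17.
DWL = ½ × 111 × (3752/17 − 175) = 86247/34; fraction = (86247/34) / (416472/17) = 111/1072.

DWL / government spending = 111/1072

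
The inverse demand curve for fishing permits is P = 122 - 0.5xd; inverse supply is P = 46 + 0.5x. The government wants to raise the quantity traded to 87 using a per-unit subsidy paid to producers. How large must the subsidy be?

Required subsidy s = 11 per unit

At x = 87, from the demand curve buyers pay Pb = 122 − 0.5·87 = 78.5; from the supply curve sellers need Ps = 46 + 0.5·87 = 89.5.
The subsidy must fill the gap: s = Ps − Pb = 89.5 − 78.5 = 11.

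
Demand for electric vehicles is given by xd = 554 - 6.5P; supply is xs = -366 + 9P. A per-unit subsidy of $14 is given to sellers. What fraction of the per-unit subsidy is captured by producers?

Pre-subsidy: 554 - 6.5P = -366 + 9P gives P* = 1840/31, x* = 5214/31.
With the subsidy, sellers receive Ps = Pb + 14 for each unit, where Pb is the price buyers pay.
Supply in terms of Pb becomes xs = -366 + 9(Pb + 14) = -240 + 9Pb. Setting this equal to demand: 554 - 6.5Pb = -240 + 9Pb, so Pb = 1588/31.
Sellers receive Ps = 1588/31 + 14 = 2022/31; x' = 554 − 6.5·(1588/31) = 6852/31.
Buyers' price falls by P* − Pb = 1840/31 − 1588/31 = 252/31; sellers' price rises by Ps − P* = 2022/31 − 1840/31 = 182/31.
So producers capture (182/31)/14 = 13/31 of each unit of subsidy.

Producer share = 13/31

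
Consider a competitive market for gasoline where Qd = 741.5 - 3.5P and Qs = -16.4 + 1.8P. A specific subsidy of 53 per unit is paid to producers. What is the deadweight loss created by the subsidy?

Deadweight loss = 1669.5

Pre-subsidy: 741.5 - 3.5P = -16.4 + 1.8P gives P* = 143, Q* = 241.
With the subsidy, sellers receive Ps = Pb + 53 for each unit, where Pb is the price buyers pay.
Supply in terms of Pb becomes Qs = -16.4 + 1.8(Pb + 53) = 79 + 1.8Pb. Setting this equal to demand: 741.5 - 3.5Pb = 79 + 1.8Pb, so Pb = 125.
Sellers receive Ps = 125 + 53 = 178; Q' = 741.5 − 3.5·125 = 304.
The subsidy expands output by 304 − 241 = 63 past the efficient level; on those units the gap between marginal cost and willingness to pay runs from 0 up to 53.
DWL = ½ × 53 × 63 = 1669.5.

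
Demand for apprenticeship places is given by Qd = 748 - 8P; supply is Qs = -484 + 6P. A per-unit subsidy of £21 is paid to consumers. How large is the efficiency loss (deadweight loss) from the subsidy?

Deadweight loss = £756

Pre-subsidy: 748 - 8P = -484 + 6P gives P* = 88, Q* = 44.
With the rebate, buyers effectively pay Pb = Ps − 21, where Ps is the price sellers receive.
Demand in terms of Ps becomes Qd = 748 − 8(Ps − 21) = 916 - 8Ps. Setting this equal to supply: 916 - 8Ps = -484 + 6Ps, so Ps = 100.
Buyers pay Pb = 100 − 21 = 79; Q' = -484 + 6·100 = 116.
The subsidy expands output by 116 − 44 = 72 past the efficient level; on those units the gap between marginal cost and willingness to pay runs from 0 up to 21.
DWL = ½ × 21 × 72 = 756.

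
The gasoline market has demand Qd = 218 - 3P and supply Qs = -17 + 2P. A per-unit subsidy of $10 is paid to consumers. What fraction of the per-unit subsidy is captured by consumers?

Consumer share = 0.4

Pre-subsidy: 218 - 3P = -17 + 2P gives P* = 47, Q* = 77.
With the rebate, buyers effectively pay Pb = Ps − 10, where Ps is the price sellers receive.
Demand in terms of Ps becomes Qd = 218 − 3(Ps − 10) = 248 - 3Ps. Setting this equal to supply: 248 - 3Ps = -17 + 2Ps, so Ps = 53.
Buyers pay Pb = 53 − 10 = 43; Q' = -17 + 2·53 = 89.
Buyers' price falls by P* − Pb = 47 − 43 = 4; sellers' price rises by Ps − P* = 53 − 47 = 6.
So consumers capture 4/10 = 0.4 of each unit of subsidy.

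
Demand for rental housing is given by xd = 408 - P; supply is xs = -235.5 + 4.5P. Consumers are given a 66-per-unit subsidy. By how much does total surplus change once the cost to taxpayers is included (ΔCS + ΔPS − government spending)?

Net change in total surplus = -1782

Pre-subsidy: 408 - P = -235.5 + 4.5P gives P* = 117, x* = 291.
With the rebate, buyers effectively pay Pb = Ps − 66, where Ps is the price sellers receive.
Demand in terms of Ps becomes xd = 408 − 1(Ps − 66) = 474 - Ps. Setting this equal to supply: 474 - Ps = -235.5 + 4.5Ps, so Ps = 129.
Buyers pay Pb = 129 − 66 = 63; x' = -235.5 + 4.5·129 = 345.
ΔCS = ½(291 + 345)(117 − 63) = 17172; ΔPS = ½(291 + 345)(129 − 117) = 3816.
Government spending = 66 × 345 = 22770.
Net change = 17172 + 3816 − 22770 = -1782. The loss equals the DWL triangle ½·66·54.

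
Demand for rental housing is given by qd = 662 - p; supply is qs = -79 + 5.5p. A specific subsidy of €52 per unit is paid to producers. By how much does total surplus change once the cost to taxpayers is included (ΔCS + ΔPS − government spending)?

Net change in total surplus = -€1144

Pre-subsidy: 662 - p = -79 + 5.5p gives p* = 114, q* = 548.
With the subsidy, sellers receive ps = pb + 52 for each unit, where pb is the price buyers pay.
Supply in terms of pb becomes qs = -79 + 5.5(pb + 52) = 207 + 5.5pb. Setting this equal to demand: 662 - pb = 207 + 5.5pb, so pb = 70.
Sellers receive ps = 70 + 52 = 122; q' = 662 − 1·70 = 592.
ΔCS = ½(548 + 592)(114 − 70) = 25080; ΔPS = ½(548 + 592)(122 − 114) = 4560.
Government spending = 52 × 592 = 30784.
Net change = 25080 + 4560 − 30784 = -1144. The loss equals the DWL triangle ½·52·44.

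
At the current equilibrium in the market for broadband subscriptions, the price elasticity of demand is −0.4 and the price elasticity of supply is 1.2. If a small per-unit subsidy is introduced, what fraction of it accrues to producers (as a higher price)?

Producer share = 0.25

For a small subsidy around the equilibrium, the benefit split depends on the relative slopes, which at a point are proportional to the elasticities.
Buyer share = εs/(εs + |εd|) = 1.2/(1.2 + 0.4) = 0.75; seller share = |εd|/(εs + |εd|) = 0.25.
So producers capture 0.25 of the subsidy.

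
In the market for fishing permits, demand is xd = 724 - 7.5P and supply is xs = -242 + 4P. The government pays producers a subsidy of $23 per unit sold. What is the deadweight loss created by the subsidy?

Deadweight loss = $690

Pre-subsidy: 724 - 7.5P = -242 + 4P gives P* = 84, x* = 94.
With the subsidy, sellers receive Ps = Pb + 23 for each unit, where Pb is the price buyers pay.
Supply in terms of Pb becomes xs = -242 + 4(Pb + 23) = -150 + 4Pb. Setting this equal to demand: 724 - 7.5Pb = -150 + 4Pb, so Pb = 76.
Sellers receive Ps = 76 + 23 = 99; x' = 724 − 7.5·76 = 154.
The subsidy expands output by 154 − 94 = 60 past the efficient level; on those units the gap between marginal cost and willingness to pay runs from 0 up to 23.
DWL = ½ × 23 × 60 = 690.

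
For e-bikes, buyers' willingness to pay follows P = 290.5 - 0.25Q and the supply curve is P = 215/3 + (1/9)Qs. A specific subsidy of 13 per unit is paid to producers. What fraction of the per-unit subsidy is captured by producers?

Pre-subsidy: 290.5 - 0.25Q = 215/3 + (1/9)Q gives Q* = 606 and P* = 139.
With the subsidy, sellers receive Ps = Pb + 13 for each unit, where Pb is the price buyers pay.
On the curves, Pb = 290.5 - 0.25Q and Ps = 215/3 + (1/9)Q; the wedge Ps − Pb = 13 gives 215/3 + (1/9)Q − (290.5 - 0.25Q) = 13, so Q' = 642.
Then Pb = 290.5 − 0.25·642 = 130 and Ps = 215/3 + (1/9)·642 = 143.
Buyers' price falls by P* − Pb = 139 − 130 = 9; sellers' price rises by Ps − P* = 143 − 139 = 4.
So producers capture 4/13 = 4/13 of each unit of subsidy.

Producer share = 4/13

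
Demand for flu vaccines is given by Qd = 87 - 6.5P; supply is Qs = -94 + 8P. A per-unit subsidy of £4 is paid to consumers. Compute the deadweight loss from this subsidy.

Deadweight loss = 832/29

Pre-subsidy: 87 - 6.5P = -94 + 8P gives P* = 362/29, Q* = 170/29.
With the rebate, buyers effectively pay Pb = Ps − 4, where Ps is the price sellers receive.
Demand in terms of Ps becomes Qd = 87 − 6.5(Ps − 4) = 113 - 6.5Ps. Setting this equal to supply: 113 - 6.5Ps = -94 + 8Ps, so Ps = 414/29.
Buyers pay Pb = 414/29 − 4 = 298/29; Q' = -94 + 8·(414/29) = 586/29.
The subsidy expands output by 586/29 − 170/29 = 416/29 past the efficient level; on those units the gap between marginal cost and willingness to pay runs from 0 up to 4.
DWL = ½ × 4 × 416/29 = 832/29.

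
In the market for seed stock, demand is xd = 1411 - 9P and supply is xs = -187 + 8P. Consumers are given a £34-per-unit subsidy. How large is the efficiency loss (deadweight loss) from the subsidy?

Deadweight loss = £2448

Pre-subsidy: 1411 - 9P = -187 + 8P gives P* = 94, x* = 565.
With the rebate, buyers effectively pay Pb = Ps − 34, where Ps is the price sellers receive.
Demand in terms of Ps becomes xd = 1411 − 9(Ps − 34) = 1717 - 9Ps. Setting this equal to supply: 1717 - 9Ps = -187 + 8Ps, so Ps = 112.
Buyers pay Pb = 112 − 34 = 78; x' = -187 + 8·112 = 709.
The subsidy expands output by 709 − 565 = 144 past the efficient level; on those units the gap between marginal cost and willingness to pay runs from 0 up to 34.
DWL = ½ × 34 × 144 = 2448.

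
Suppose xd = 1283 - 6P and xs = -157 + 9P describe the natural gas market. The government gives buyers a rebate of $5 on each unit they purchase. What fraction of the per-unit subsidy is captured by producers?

Pre-subsidy: 1283 - 6P = -157 + 9P gives P* = 96, x* = 707.
With the rebate, buyers effectively pay Pb = Ps − 5, where Ps is the price sellers receive.
Demand in terms of Ps becomes xd = 1283 − 6(Ps − 5) = 1313 - 6Ps. Setting this equal to supply: 1313 - 6Ps = -157 + 9Ps, so Ps = 98.
Buyers pay Pb = 98 − 5 = 93; x' = -157 + 9·98 = 725.
Buyers' price falls by P* − Pb = 96 − 93 = 3; sellers' price rises by Ps − P* = 98 − 96 = 2.
So producers capture 2/5 = 0.4 of each unit of subsidy.

Producer share = 0.4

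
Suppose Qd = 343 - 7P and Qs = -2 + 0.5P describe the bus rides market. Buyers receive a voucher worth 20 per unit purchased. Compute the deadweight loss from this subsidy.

Pre-subsidy: 343 - 7P = -2 + 0.5P gives P* = 46, Q* = 21.
With the rebate, buyers effectively pay Pb = Ps − 20, where Ps is the price sellers receive.
Demand in terms of Ps becomes Qd = 343 − 7(Ps − 20) = 483 - 7Ps. Setting this equal to supply: 483 - 7Ps = -2 + 0.5Ps, so Ps = 194/3.
Buyers pay Pb = 194/3 − 20 = 134/3; Q' = -2 + 0.5·(194/3) = 91/3.
The subsidy expands output by 91/3 − 21 = 28/3 past the efficient level; on those units the gap between marginal cost and willingness to pay runs from 0 up to 20.
DWL = ½ × 20 × 28/3 = 280/3.

Deadweight loss = 280/3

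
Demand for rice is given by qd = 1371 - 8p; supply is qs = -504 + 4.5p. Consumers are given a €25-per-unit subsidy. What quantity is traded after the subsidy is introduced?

q' = 243

Pre-subsidy: 1371 - 8p = -504 + 4.5p gives p* = 150, q* = 171.
With the rebate, buyers effectively pay pb = ps − 25, where ps is the price sellers receive.
Demand in terms of ps becomes qd = 1371 − 8(ps − 25) = 1571 - 8ps. Setting this equal to supply: 1571 - 8ps = -504 + 4.5ps, so ps = 166.
Buyers pay pb = 166 − 25 = 141; q' = -504 + 4.5·166 = 243.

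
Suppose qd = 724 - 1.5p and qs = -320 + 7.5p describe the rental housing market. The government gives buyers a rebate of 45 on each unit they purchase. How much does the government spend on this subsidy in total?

Pre-subsidy: 724 - 1.5p = -320 + 7.5p gives p* = 116, q* = 550.
With the rebate, buyers effectively pay pb = ps − 45, where ps is the price sellers receive.
Demand in terms of ps becomes qd = 724 − 1.5(ps − 45) = 791.5 - 1.5ps. Setting this equal to supply: 791.5 - 1.5ps = -320 + 7.5ps, so ps = 123.5.
Buyers pay pb = 123.5 − 45 = 78.5; q' = -320 + 7.5·123.5 = 606.25.
Government outlay = subsidy × quantity = 45 × 606.25 = 27281.25.

Government cost = 27281.25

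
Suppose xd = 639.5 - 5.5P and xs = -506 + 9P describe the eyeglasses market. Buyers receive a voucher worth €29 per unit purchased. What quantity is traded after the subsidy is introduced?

Pre-subsidy: 639.5 - 5.5P = -506 + 9P gives P* = 79, x* = 205.
With the rebate, buyers effectively pay Pb = Ps − 29, where Ps is the price sellers receive.
Demand in terms of Ps becomes xd = 639.5 − 5.5(Ps − 29) = 799 - 5.5Ps. Setting this equal to supply: 799 - 5.5Ps = -506 + 9Ps, so Ps = 90.
Buyers pay Pb = 90 − 29 = 61; x' = -506 + 9·90 = 304.

x' = 304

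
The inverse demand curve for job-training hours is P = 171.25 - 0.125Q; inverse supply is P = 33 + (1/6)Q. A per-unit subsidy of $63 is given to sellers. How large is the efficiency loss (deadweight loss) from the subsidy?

Deadweight loss = $6804

Pre-subsidy: 171.25 - 0.125Q = 33 + (1/6)Q gives Q* = 474 and P* = 112.
With the subsidy, sellers receive Ps = Pb + 63 for each unit, where Pb is the price buyers pay.
On the curves, Pb = 171.25 - 0.125Q and Ps = 33 + (1/6)Q; the wedge Ps − Pb = 63 gives 33 + (1/6)Q − (171.25 - 0.125Q) = 63, so Q' = 690.
Then Pb = 171.25 − 0.125·690 = 85 and Ps = 33 + (1/6)·690 = 148.
The subsidy expands output by 690 − 474 = 216 past the efficient level; on those units the gap between marginal cost and willingness to pay runs from 0 up to 63.
DWL = ½ × 63 × 216 = 6804.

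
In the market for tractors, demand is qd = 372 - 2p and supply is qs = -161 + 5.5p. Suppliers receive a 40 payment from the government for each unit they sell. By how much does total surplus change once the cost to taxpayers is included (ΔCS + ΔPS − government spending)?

Pre-subsidy: 372 - 2p = -161 + 5.5p gives p* = 1066/15, q* = 3448/15.
With the subsidy, sellers receive ps = pb + 40 for each unit, where pb is the price buyers pay.
Supply in terms of pb becomes qs = -161 + 5.5(pb + 40) = 59 + 5.5pb. Setting this equal to demand: 372 - 2pb = 59 + 5.5pb, so pb = 626/15.
Sellers receive ps = 626/15 + 40 = 1226/15; q' = 372 − 2·(626/15) = 4328/15.
ΔCS = ½(3448/15 + 4328/15)(1066/15 − 626/15) = 7603.2; ΔPS = ½(3448/15 + 4328/15)(1226/15 − 1066/15) = 2764.8.
Government spending = 40 × 4328/15 = 34624/3.
Net change = 7603.2 + 2764.8 − 34624/3 = -3520/3. The loss equals the DWL triangle ½·40·176/3.

Net change in total surplus = -3520/3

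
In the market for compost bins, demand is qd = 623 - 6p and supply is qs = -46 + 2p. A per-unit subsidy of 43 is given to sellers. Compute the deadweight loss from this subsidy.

Deadweight loss = 1386.75

Pre-subsidy: 623 - 6p = -46 + 2p gives p* = 83.625, q* = 121.25.
With the subsidy, sellers receive ps = pb + 43 for each unit, where pb is the price buyers pay.
Supply in terms of pb becomes qs = -46 + 2(pb + 43) = 40 + 2pb. Setting this equal to demand: 623 - 6pb = 40 + 2pb, so pb = 72.875.
Sellers receive ps = 72.875 + 43 = 115.875; q' = 623 − 6·72.875 = 185.75.
The subsidy expands output by 185.75 − 121.25 = 64.5 past the efficient level; on those units the gap between marginal cost and willingness to pay runs from 0 up to 43.
DWL = ½ × 43 × 64.5 = 1386.75.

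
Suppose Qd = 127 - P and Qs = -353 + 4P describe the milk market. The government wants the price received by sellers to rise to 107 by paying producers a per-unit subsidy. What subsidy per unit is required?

At a seller price of 107, quantity supplied is -353 + 4·107 = 75.
Buyers absorb 75 only when they pay Pb with 127 − 1·Pb = 75, i.e. Pb = 52.
s = Ps − Pb = 107 − 52 = 55.

Required subsidy s = 55 per unit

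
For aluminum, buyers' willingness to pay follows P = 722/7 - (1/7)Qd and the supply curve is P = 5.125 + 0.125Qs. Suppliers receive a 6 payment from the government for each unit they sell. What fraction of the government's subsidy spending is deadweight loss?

DWL / government spending = 168/5825

Pre-subsidy: 722/7 - (1/7)Q = 5.125 + 0.125Q gives Q* = 5489/15 and P* = 763/15.
With the subsidy, sellers receive Ps = Pb + 6 for each unit, where Pb is the price buyers pay.
On the curves, Pb = 722/7 - (1/7)Q and Ps = 5.125 + 0.125Q; the wedge Ps − Pb = 6 gives 5.125 + 0.125Q − (722/7 - (1/7)Q) = 6, so Q' = 1165/3.
Then Pb = 722/7 − (1/7)·(1165/3) = 143/3 and Ps = 5.125 + 0.125·(1165/3) = 161/3.
ΔCS = ½(5489/15 + 1165/3)(763/15 − 143/3) = 90512/75; ΔPS = ½(5489/15 + 1165/3)(161/3 − 763/15) = 79198/75.
Government spending = 6 × 1165/3 = 2330.
DWL = ½ × 6 × (1165/3 − 5489/15) = 67.2; fraction = 67.2 / 2330 = 168/5825.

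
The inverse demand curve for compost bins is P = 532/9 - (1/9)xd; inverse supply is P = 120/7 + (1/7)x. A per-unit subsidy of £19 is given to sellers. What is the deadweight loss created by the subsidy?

Deadweight loss = £710.71875

Pre-subsidy: 532/9 - (1/9)x = 120/7 + (1/7)x gives x* = 165.25 and P* = 40.75.
With the subsidy, sellers receive Ps = Pb + 19 for each unit, where Pb is the price buyers pay.
On the curves, Pb = 532/9 - (1/9)x and Ps = 120/7 + (1/7)x; the wedge Ps − Pb = 19 gives 120/7 + (1/7)x − (532/9 - (1/9)x) = 19, so x' = 240.0625.
Then Pb = 532/9 − (1/9)·240.0625 = 32.4375 and Ps = 120/7 + (1/7)·240.0625 = 51.4375.
The subsidy expands output by 240.0625 − 165.25 = 74.8125 past the efficient level; on those units the gap between marginal cost and willingness to pay runs from 0 up to 19.
DWL = ½ × 19 × 74.8125 = 710.71875.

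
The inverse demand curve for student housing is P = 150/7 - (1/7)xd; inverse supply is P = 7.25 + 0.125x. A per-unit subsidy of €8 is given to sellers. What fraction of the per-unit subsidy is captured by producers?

Pre-subsidy: 150/7 - (1/7)x = 7.25 + 0.125x gives x* = 794/15 and P* = 208/15.
With the subsidy, sellers receive Ps = Pb + 8 for each unit, where Pb is the price buyers pay.
On the curves, Pb = 150/7 - (1/7)x and Ps = 7.25 + 0.125x; the wedge Ps − Pb = 8 gives 7.25 + 0.125x − (150/7 - (1/7)x) = 8, so x' = 82.8.
Then Pb = 150/7 − (1/7)·82.8 = 9.6 and Ps = 7.25 + 0.125·82.8 = 17.6.
Buyers' price falls by P* − Pb = 208/15 − 9.6 = 64/15; sellers' price rises by Ps − P* = 17.6 − 208/15 = 56/15.
So producers capture (56/15)/8 = 7/15 of each unit of subsidy.

Producer share = 7/15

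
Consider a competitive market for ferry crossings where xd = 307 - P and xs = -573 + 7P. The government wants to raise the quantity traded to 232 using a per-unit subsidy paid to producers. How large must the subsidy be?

At x = 232, invert demand for the buyer price: Pb = (307 − 232)/1 = 75; invert supply for the seller price: Ps = (232 − (-573))/7 = 115.
The subsidy must fill the gap: s = Ps − Pb = 115 − 75 = 40.

Required subsidy s = 40 per unit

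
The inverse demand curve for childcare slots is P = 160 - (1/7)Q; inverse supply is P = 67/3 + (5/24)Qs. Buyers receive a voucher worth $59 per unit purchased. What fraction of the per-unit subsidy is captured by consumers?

Consumer share = 24/59

Pre-subsidy: 160 - (1/7)Q = 67/3 + (5/24)Q gives Q* = 392 and P* = 104.
With the rebate, buyers effectively pay Pb = Ps − 59, where Ps is the price sellers receive.
On the curves, Pb = 160 - (1/7)Q and Ps = 67/3 + (5/24)Q; the wedge Ps − Pb = 59 gives 67/3 + (5/24)Q − (160 - (1/7)Q) = 59, so Q' = 560.
Then Pb = 160 − (1/7)·560 = 80 and Ps = 67/3 + (5/24)·560 = 139.
Buyers' price falls by P* − Pb = 104 − 80 = 24; sellers' price rises by Ps − P* = 139 − 104 = 35.
So consumers capture 24/59 = 24/59 of each unit of subsidy.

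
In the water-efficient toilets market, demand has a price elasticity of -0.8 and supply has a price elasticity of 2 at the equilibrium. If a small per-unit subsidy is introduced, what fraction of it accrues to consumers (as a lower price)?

For a small subsidy around the equilibrium, the benefit split depends on the relative slopes, which at a point are proportional to the elasticities.
Buyer share = εs/(εs + |εd|) = 2/(2 + 0.8) = 5/7; seller share = |εd|/(εs + |εd|) = 2/7.

Consumer share = 5/7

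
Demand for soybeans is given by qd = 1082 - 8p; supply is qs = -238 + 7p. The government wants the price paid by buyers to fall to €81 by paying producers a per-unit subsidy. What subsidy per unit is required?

At a buyer price of 81, quantity demanded is 1082 − 8·81 = 434.
Sellers supply 434 only when they receive ps with -238 + 7·ps = 434, i.e. ps = 96.
s = ps − pb = 96 − 81 = 15.

Required subsidy s = €15 per unit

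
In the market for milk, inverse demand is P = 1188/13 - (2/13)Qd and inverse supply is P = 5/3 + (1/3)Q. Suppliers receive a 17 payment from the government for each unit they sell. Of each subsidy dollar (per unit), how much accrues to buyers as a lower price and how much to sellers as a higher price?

Buyers gain 102/19 per unit; sellers gain 221/19 per unit

Pre-subsidy: 1188/13 - (2/13)Q = 5/3 + (1/3)Q gives Q* = 3499/19 and P* = 1198/19.
With the subsidy, sellers receive Ps = Pb + 17 for each unit, where Pb is the price buyers pay.
On the curves, Pb = 1188/13 - (2/13)Q and Ps = 5/3 + (1/3)Q; the wedge Ps − Pb = 17 gives 5/3 + (1/3)Q − (1188/13 - (2/13)Q) = 17, so Q' = 4162/19.
Then Pb = 1188/13 − (2/13)·(4162/19) = 1096/19 and Ps = 5/3 + (1/3)·(4162/19) = 1419/19.
Buyers' price falls by P* − Pb = 1198/19 − 1096/19 = 102/19; sellers' price rises by Ps − P* = 1419/19 − 1198/19 = 221/19.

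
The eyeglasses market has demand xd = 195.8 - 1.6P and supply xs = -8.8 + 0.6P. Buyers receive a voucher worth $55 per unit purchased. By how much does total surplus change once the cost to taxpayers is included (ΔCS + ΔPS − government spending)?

Pre-subsidy: 195.8 - 1.6P = -8.8 + 0.6P gives P* = 93, x* = 47.
With the rebate, buyers effectively pay Pb = Ps − 55, where Ps is the price sellers receive.
Demand in terms of Ps becomes xd = 195.8 − 1.6(Ps − 55) = 283.8 - 1.6Ps. Setting this equal to supply: 283.8 - 1.6Ps = -8.8 + 0.6Ps, so Ps = 133.
Buyers pay Pb = 133 − 55 = 78; x' = -8.8 + 0.6·133 = 71.
ΔCS = ½(47 + 71)(93 − 78) = 885; ΔPS = ½(47 + 71)(133 − 93) = 2360.
Government spending = 55 × 71 = 3905.
Net change = 885 + 2360 − 3905 = -660. The loss equals the DWL triangle ½·55·24.

Net change in total surplus = -$660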